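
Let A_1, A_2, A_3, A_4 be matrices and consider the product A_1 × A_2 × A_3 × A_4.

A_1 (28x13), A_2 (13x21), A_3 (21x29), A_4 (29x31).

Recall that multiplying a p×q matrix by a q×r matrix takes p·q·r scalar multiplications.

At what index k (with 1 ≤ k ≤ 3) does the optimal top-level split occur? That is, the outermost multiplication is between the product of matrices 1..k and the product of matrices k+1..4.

Adjacent pairs: A_1A_2 = 28·13·21 = 7644; A_2A_3 = 13·21·29 = 7917; A_3A_4 = 21·29·31 = 18879.
Length 3: A_1..A_3: k=1: 0+7917+28·13·29=18473; k=2: 7644+0+28·21·29=24696 → min 18473 | A_2..A_4: k=2: 0+18879+13·21·31=27342; k=3: 7917+0+13·29·31=19604 → min 19604.
Top-level splits: k=1: (A_1..A_1)·(A_2..A_4) → 0+19604+28·13·31 = 30888; k=2: (A_1..A_2)·(A_3..A_4) → 7644+18879+28·21·31 = 44751; k=3: (A_1..A_3)·(A_4..A_4) → 18473+0+28·29·31 = 43645.
Best split is after A_1, i.e. k = 1.

1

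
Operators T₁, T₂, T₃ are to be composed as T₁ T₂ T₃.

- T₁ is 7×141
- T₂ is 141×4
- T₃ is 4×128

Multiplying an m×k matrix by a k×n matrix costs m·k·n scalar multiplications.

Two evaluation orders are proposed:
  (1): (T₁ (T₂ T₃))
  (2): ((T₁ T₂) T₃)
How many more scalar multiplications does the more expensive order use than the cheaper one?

Order (1) = (T₁ (T₂ T₃)): (T₂ T₃): 141×4 by 4×128 → 141×128, cost 141·4·128 = 72192; (T₁ (T₂ T₃)): 7×141 by 141×128 → 7×128, cost 7·141·128 = 126336; cumulative 198528. Total 198528.
Order (2) = ((T₁ T₂) T₃): (T₁ T₂): 7×141 by 141×4 → 7×4, cost 7·141·4 = 3948; ((T₁ T₂) T₃): 7×4 by 4×128 → 7×128, cost 7·4·128 = 3584; cumulative 7532. Total 7532.
Difference: |198528 − 7532| = 190996.

190996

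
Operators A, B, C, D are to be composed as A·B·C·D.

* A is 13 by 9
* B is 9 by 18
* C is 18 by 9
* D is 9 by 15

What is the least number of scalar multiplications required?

Adjacent pairs: AB = 13·9·18 = 2106; BC = 9·18·9 = 1458; CD = 18·9·15 = 2430.
Length 3: A..C: k=1: 0+1458+13·9·9=2511; k=2: 2106+0+13·18·9=4212 → min 2511 | B..D: k=2: 0+2430+9·18·15=4860; k=3: 1458+0+9·9·15=2673 → min 2673.
Length 4: A..D: k=1: 0+2673+13·9·15=4428; k=2: 2106+2430+13·18·15=8046; k=3: 2511+0+13·9·15=4266 → min 4266.
Optimal order: ((A·(B·C))·D) with cost 4266.

4266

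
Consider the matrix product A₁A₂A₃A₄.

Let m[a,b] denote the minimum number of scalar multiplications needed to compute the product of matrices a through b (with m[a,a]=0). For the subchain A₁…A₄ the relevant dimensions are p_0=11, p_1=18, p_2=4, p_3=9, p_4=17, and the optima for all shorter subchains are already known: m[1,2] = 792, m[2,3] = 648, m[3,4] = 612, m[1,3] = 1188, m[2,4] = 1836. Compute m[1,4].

2152

m[1,4] = min over k∈[1,3] of m[1,k]+m[k+1,4]+p_{0}·p_k·p_{4}.
k=1: 0 + 1836 + 11·18·17 = 5202; k=2: 792 + 612 + 11·4·17 = 2152; k=3: 1188 + 0 + 11·9·17 = 2871.
Minimum: 2152 at k=2.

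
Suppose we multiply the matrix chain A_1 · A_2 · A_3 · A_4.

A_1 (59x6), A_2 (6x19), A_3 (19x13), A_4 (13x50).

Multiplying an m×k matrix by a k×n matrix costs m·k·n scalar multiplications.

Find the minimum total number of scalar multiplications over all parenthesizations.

Adjacent pairs: A_1A_2 = 59·6·19 = 6726; A_2A_3 = 6·19·13 = 1482; A_3A_4 = 19·13·50 = 12350.
Length 3: A_1..A_3: k=1: 0+1482+59·6·13=6084; k=2: 6726+0+59·19·13=21299 → min 6084 | A_2..A_4: k=2: 0+12350+6·19·50=18050; k=3: 1482+0+6·13·50=5382 → min 5382.
Length 4: A_1..A_4: k=1: 0+5382+59·6·50=23082; k=2: 6726+12350+59·19·50=75126; k=3: 6084+0+59·13·50=44434 → min 23082.
Optimal order: (A_1 · ((A_2 · A_3) · A_4)) with cost 23082.

23082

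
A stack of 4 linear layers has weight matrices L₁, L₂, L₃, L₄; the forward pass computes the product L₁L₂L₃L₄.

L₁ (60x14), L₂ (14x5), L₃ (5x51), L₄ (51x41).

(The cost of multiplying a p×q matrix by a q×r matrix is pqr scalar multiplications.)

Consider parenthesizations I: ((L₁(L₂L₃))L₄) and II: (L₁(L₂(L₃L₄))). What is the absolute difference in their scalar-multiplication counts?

Order I = ((L₁(L₂L₃))L₄): (L₂L₃): 14×5 by 5×51 → 14×51, cost 14·5·51 = 3570; (L₁(L₂L₃)): 60×14 by 14×51 → 60×51, cost 60·14·51 = 42840; cumulative 46410; ((L₁(L₂L₃))L₄): 60×51 by 51×41 → 60×41, cost 60·51·41 = 125460; cumulative 171870. Total 171870.
Order II = (L₁(L₂(L₃L₄))): (L₃L₄): 5×51 by 51×41 → 5×41, cost 5·51·41 = 10455; (L₂(L₃L₄)): 14×5 by 5×41 → 14×41, cost 14·5·41 = 2870; cumulative 13325; (L₁(L₂(L₃L₄))): 60×14 by 14×41 → 60×41, cost 60·14·41 = 34440; cumulative 47765. Total 47765.
Difference: |171870 − 47765| = 124105.

124105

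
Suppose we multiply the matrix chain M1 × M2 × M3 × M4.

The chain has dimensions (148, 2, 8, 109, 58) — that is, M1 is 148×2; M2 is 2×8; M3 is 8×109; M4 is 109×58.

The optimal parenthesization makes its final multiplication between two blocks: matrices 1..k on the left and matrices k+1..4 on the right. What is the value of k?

1

Adjacent pairs: M1M2 = 148·2·8 = 2368; M2M3 = 2·8·109 = 1744; M3M4 = 8·109·58 = 50576.
Length 3: M1..M3: k=1: 0+1744+148·2·109=34008; k=2: 2368+0+148·8·109=131424 → min 34008 | M2..M4: k=2: 0+50576+2·8·58=51504; k=3: 1744+0+2·109·58=14388 → min 14388.
Top-level splits: k=1: (M1..M1)·(M2..M4) → 0+14388+148·2·58 = 31556; k=2: (M1..M2)·(M3..M4) → 2368+50576+148·8·58 = 121616; k=3: (M1..M3)·(M4..M4) → 34008+0+148·109·58 = 969664.
Best split is after M1, i.e. k = 1.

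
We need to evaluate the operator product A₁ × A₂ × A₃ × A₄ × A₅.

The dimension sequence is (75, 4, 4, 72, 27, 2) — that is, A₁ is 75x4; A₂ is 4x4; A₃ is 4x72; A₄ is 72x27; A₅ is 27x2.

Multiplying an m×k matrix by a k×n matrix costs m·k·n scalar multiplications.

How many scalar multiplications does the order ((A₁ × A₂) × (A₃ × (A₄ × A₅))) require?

(A₁ × A₂): 75×4 by 4×4 → 75×4, cost 75·4·4 = 1200
(A₄ × A₅): 72×27 by 27×2 → 72×2, cost 72·27·2 = 3888
(A₃ × (A₄ × A₅)): 4×72 by 72×2 → 4×2, cost 4·72·2 = 576; cumulative 4464
((A₁ × A₂) × (A₃ × (A₄ × A₅))): 75×4 by 4×2 → 75×2, cost 75·4·2 = 600; cumulative 6264
Total: 6264 scalar multiplications.

6264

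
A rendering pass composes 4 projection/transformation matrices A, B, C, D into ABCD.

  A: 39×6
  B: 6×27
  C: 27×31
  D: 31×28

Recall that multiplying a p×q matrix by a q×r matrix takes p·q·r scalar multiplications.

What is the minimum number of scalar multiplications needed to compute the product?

Adjacent pairs: AB = 39·6·27 = 6318; BC = 6·27·31 = 5022; CD = 27·31·28 = 23436.
Length 3: A..C: k=1: 0+5022+39·6·31=12276; k=2: 6318+0+39·27·31=38961 → min 12276 | B..D: k=2: 0+23436+6·27·28=27972; k=3: 5022+0+6·31·28=10230 → min 10230.
Length 4: A..D: k=1: 0+10230+39·6·28=16782; k=2: 6318+23436+39·27·28=59238; k=3: 12276+0+39·31·28=46128 → min 16782.
Optimal order: (A((BC)D)) with cost 16782.

16782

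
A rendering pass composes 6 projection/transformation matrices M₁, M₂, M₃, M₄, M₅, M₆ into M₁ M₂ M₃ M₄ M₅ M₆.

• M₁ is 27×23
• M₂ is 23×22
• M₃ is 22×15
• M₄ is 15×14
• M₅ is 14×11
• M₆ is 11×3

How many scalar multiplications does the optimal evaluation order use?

Adjacent pairs: M₁M₂ = 27·23·22 = 13662; M₂M₃ = 23·22·15 = 7590; M₃M₄ = 22·15·14 = 4620; M₄M₅ = 15·14·11 = 2310; M₅M₆ = 14·11·3 = 462.
Length 3: M₁..M₃: k=1: 0+7590+27·23·15=16905; k=2: 13662+0+27·22·15=22572 → min 16905 | M₂..M₄: k=2: 0+4620+23·22·14=11704; k=3: 7590+0+23·15·14=12420 → min 11704 | M₃..M₅: k=3: 0+2310+22·15·11=5940; k=4: 4620+0+22·14·11=8008 → min 5940 | M₄..M₆: k=4: 0+462+15·14·3=1092; k=5: 2310+0+15·11·3=2805 → min 1092.
Length 4: M₁..M₄: k=1: 0+11704+27·23·14=20398; k=2: 13662+4620+27·22·14=26598; k=3: 16905+0+27·15·14=22575 → min 20398 | M₂..M₅: k=2: 0+5940+23·22·11=11506; k=3: 7590+2310+23·15·11=13695; k=4: 11704+0+23·14·11=15246 → min 11506 | M₃..M₆: k=3: 0+1092+22·15·3=2082; k=4: 4620+462+22·14·3=6006; k=5: 5940+0+22·11·3=6666 → min 2082.
Length 5: M₁..M₅: k=1: 0+11506+27·23·11=18337; k=2: 13662+5940+27·22·11=26136; k=3: 16905+2310+27·15·11=23670; k=4: 20398+0+27·14·11=24556 → min 18337 | M₂..M₆: k=2: 0+2082+23·22·3=3600; k=3: 7590+1092+23·15·3=9717; k=4: 11704+462+23·14·3=13132; k=5: 11506+0+23·11·3=12265 → min 3600.
Length 6: M₁..M₆: k=1: 0+3600+27·23·3=5463; k=2: 13662+2082+27·22·3=17526; k=3: 16905+1092+27·15·3=19212; k=4: 20398+462+27·14·3=21994; k=5: 18337+0+27·11·3=19228 → min 5463.
Optimal order: (M₁ (M₂ (M₃ (M₄ (M₅ M₆))))) with cost 5463.

5463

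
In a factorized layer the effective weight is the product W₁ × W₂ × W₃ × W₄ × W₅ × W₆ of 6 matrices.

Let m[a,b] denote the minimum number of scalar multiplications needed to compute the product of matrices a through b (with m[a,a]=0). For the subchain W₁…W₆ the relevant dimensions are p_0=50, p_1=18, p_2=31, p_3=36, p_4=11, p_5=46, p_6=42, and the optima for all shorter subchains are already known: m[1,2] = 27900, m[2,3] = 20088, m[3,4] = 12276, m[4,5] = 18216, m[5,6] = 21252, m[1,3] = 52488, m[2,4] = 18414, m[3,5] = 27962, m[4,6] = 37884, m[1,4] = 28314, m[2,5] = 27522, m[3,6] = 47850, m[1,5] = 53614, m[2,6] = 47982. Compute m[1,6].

m[1,6] = min over k∈[1,5] of m[1,k]+m[k+1,6]+p_{0}·p_k·p_{6}.
k=1: 0 + 47982 + 50·18·42 = 85782; k=2: 27900 + 47850 + 50·31·42 = 140850; k=3: 52488 + 37884 + 50·36·42 = 165972; k=4: 28314 + 21252 + 50·11·42 = 72666; k=5: 53614 + 0 + 50·46·42 = 150214.
Minimum: 72666 at k=4.

72666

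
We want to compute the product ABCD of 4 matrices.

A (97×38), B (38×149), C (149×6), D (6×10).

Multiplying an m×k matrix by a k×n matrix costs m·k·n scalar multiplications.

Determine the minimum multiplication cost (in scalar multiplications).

61908

Adjacent pairs: AB = 97·38·149 = 549214; BC = 38·149·6 = 33972; CD = 149·6·10 = 8940.
Length 3: A..C: k=1: 0+33972+97·38·6=56088; k=2: 549214+0+97·149·6=635932 → min 56088 | B..D: k=2: 0+8940+38·149·10=65560; k=3: 33972+0+38·6·10=36252 → min 36252.
Length 4: A..D: k=1: 0+36252+97·38·10=73112; k=2: 549214+8940+97·149·10=702684; k=3: 56088+0+97·6·10=61908 → min 61908.
Optimal order: ((A(BC))D) with cost 61908.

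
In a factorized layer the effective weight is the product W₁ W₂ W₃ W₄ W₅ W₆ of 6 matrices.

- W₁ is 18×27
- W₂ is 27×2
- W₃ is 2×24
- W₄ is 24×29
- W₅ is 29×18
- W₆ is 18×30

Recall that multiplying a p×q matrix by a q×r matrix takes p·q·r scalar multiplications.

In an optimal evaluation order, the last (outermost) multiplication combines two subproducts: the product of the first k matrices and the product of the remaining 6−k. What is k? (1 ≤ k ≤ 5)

Adjacent pairs: W₁W₂ = 18·27·2 = 972; W₂W₃ = 27·2·24 = 1296; W₃W₄ = 2·24·29 = 1392; W₄W₅ = 24·29·18 = 12528; W₅W₆ = 29·18·30 = 15660.
Length 3: W₁..W₃: k=1: 0+1296+18·27·24=12960; k=2: 972+0+18·2·24=1836 → min 1836 | W₂..W₄: k=2: 0+1392+27·2·29=2958; k=3: 1296+0+27·24·29=20088 → min 2958 | W₃..W₅: k=3: 0+12528+2·24·18=13392; k=4: 1392+0+2·29·18=2436 → min 2436 | W₄..W₆: k=4: 0+15660+24·29·30=36540; k=5: 12528+0+24·18·30=25488 → min 25488.
Length 4: W₁..W₄: k=1: 0+2958+18·27·29=17052; k=2: 972+1392+18·2·29=3408; k=3: 1836+0+18·24·29=14364 → min 3408 | W₂..W₅: k=2: 0+2436+27·2·18=3408; k=3: 1296+12528+27·24·18=25488; k=4: 2958+0+27·29·18=17052 → min 3408 | W₃..W₆: k=3: 0+25488+2·24·30=26928; k=4: 1392+15660+2·29·30=18792; k=5: 2436+0+2·18·30=3516 → min 3516.
Length 5: W₁..W₅: k=1: 0+3408+18·27·18=12156; k=2: 972+2436+18·2·18=4056; k=3: 1836+12528+18·24·18=22140; k=4: 3408+0+18·29·18=12804 → min 4056 | W₂..W₆: k=2: 0+3516+27·2·30=5136; k=3: 1296+25488+27·24·30=46224; k=4: 2958+15660+27·29·30=42108; k=5: 3408+0+27·18·30=17988 → min 5136.
Top-level splits: k=1: (W₁..W₁)·(W₂..W₆) → 0+5136+18·27·30 = 19716; k=2: (W₁..W₂)·(W₃..W₆) → 972+3516+18·2·30 = 5568; k=3: (W₁..W₃)·(W₄..W₆) → 1836+25488+18·24·30 = 40284; k=4: (W₁..W₄)·(W₅..W₆) → 3408+15660+18·29·30 = 34728; k=5: (W₁..W₅)·(W₆..W₆) → 4056+0+18·18·30 = 13776.
Best split is after W₂, i.e. k = 2.

2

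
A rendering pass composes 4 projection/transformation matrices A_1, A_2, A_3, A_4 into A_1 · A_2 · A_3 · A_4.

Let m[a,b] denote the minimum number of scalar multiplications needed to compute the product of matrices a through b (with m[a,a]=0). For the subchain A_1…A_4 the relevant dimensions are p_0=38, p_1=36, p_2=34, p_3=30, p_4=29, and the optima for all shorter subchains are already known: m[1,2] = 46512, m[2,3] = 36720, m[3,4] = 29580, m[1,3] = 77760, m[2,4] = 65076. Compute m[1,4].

m[1,4] = min over k∈[1,3] of m[1,k]+m[k+1,4]+p_{0}·p_k·p_{4}.
k=1: 0 + 65076 + 38·36·29 = 104748; k=2: 46512 + 29580 + 38·34·29 = 113560; k=3: 77760 + 0 + 38·30·29 = 110820.
Minimum: 104748 at k=1.

104748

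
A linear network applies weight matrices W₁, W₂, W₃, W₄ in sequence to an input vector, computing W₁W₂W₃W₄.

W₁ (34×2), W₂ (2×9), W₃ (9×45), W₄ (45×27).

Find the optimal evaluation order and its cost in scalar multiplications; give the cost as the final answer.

5076

Adjacent pairs: W₁W₂ = 34·2·9 = 612; W₂W₃ = 2·9·45 = 810; W₃W₄ = 9·45·27 = 10935.
Length 3: W₁..W₃: k=1: 0+810+34·2·45=3870; k=2: 612+0+34·9·45=14382 → min 3870 | W₂..W₄: k=2: 0+10935+2·9·27=11421; k=3: 810+0+2·45·27=3240 → min 3240.
Length 4: W₁..W₄: k=1: 0+3240+34·2·27=5076; k=2: 612+10935+34·9·27=19809; k=3: 3870+0+34·45·27=45180 → min 5076.
Optimal parenthesization: (W₁((W₂W₃)W₄)) with cost 5076.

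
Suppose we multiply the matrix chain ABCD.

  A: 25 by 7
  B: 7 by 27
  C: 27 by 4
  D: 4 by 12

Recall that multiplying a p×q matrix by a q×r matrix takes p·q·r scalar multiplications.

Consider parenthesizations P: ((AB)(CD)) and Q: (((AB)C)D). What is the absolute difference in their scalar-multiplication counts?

5496

Order P = ((AB)(CD)): (AB): 25×7 by 7×27 → 25×27, cost 25·7·27 = 4725; (CD): 27×4 by 4×12 → 27×12, cost 27·4·12 = 1296; ((AB)(CD)): 25×27 by 27×12 → 25×12, cost 25·27·12 = 8100; cumulative 14121. Total 14121.
Order Q = (((AB)C)D): (AB): 25×7 by 7×27 → 25×27, cost 25·7·27 = 4725; ((AB)C): 25×27 by 27×4 → 25×4, cost 25·27·4 = 2700; cumulative 7425; (((AB)C)D): 25×4 by 4×12 → 25×12, cost 25·4·12 = 1200; cumulative 8625. Total 8625.
Difference: |14121 − 8625| = 5496.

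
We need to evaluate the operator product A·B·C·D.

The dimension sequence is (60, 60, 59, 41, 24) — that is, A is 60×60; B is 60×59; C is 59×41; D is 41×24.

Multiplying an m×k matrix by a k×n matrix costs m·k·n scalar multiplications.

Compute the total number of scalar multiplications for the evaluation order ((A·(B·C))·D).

(B·C): 60×59 by 59×41 → 60×41, cost 60·59·41 = 145140
(A·(B·C)): 60×60 by 60×41 → 60×41, cost 60·60·41 = 147600; cumulative 292740
((A·(B·C))·D): 60×41 by 41×24 → 60×24, cost 60·41·24 = 59040; cumulative 351780
Total: 351780 scalar multiplications.

351780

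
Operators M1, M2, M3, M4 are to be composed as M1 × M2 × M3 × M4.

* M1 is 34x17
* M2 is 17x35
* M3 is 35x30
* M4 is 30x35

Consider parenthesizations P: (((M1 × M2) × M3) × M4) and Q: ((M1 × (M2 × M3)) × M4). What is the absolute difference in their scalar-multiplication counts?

20740

Order P = (((M1 × M2) × M3) × M4): (M1 × M2): 34×17 by 17×35 → 34×35, cost 34·17·35 = 20230; ((M1 × M2) × M3): 34×35 by 35×30 → 34×30, cost 34·35·30 = 35700; cumulative 55930; (((M1 × M2) × M3) × M4): 34×30 by 30×35 → 34×35, cost 34·30·35 = 35700; cumulative 91630. Total 91630.
Order Q = ((M1 × (M2 × M3)) × M4): (M2 × M3): 17×35 by 35×30 → 17×30, cost 17·35·30 = 17850; (M1 × (M2 × M3)): 34×17 by 17×30 → 34×30, cost 34·17·30 = 17340; cumulative 35190; ((M1 × (M2 × M3)) × M4): 34×30 by 30×35 → 34×35, cost 34·30·35 = 35700; cumulative 70890. Total 70890.
Difference: |91630 − 70890| = 20740.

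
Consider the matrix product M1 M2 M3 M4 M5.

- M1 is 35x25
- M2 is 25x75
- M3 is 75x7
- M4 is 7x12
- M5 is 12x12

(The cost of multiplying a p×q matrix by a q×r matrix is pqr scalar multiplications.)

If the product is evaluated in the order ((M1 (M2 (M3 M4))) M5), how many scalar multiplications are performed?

(M3 M4): 75×7 by 7×12 → 75×12, cost 75·7·12 = 6300
(M2 (M3 M4)): 25×75 by 75×12 → 25×12, cost 25·75·12 = 22500; cumulative 28800
(M1 (M2 (M3 M4))): 35×25 by 25×12 → 35×12, cost 35·25·12 = 10500; cumulative 39300
((M1 (M2 (M3 M4))) M5): 35×12 by 12×12 → 35×12, cost 35·12·12 = 5040; cumulative 44340
Total: 44340 scalar multiplications.

44340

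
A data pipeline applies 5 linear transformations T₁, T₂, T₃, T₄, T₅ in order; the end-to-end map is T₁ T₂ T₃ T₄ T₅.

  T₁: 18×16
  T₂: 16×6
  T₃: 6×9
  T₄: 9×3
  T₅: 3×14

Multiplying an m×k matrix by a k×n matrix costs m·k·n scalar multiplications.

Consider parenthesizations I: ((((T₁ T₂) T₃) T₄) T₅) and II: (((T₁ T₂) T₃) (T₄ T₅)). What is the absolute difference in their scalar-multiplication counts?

Order I = ((((T₁ T₂) T₃) T₄) T₅): (T₁ T₂): 18×16 by 16×6 → 18×6, cost 18·16·6 = 1728; ((T₁ T₂) T₃): 18×6 by 6×9 → 18×9, cost 18·6·9 = 972; cumulative 2700; (((T₁ T₂) T₃) T₄): 18×9 by 9×3 → 18×3, cost 18·9·3 = 486; cumulative 3186; ((((T₁ T₂) T₃) T₄) T₅): 18×3 by 3×14 → 18×14, cost 18·3·14 = 756; cumulative 3942. Total 3942.
Order II = (((T₁ T₂) T₃) (T₄ T₅)): (T₁ T₂): 18×16 by 16×6 → 18×6, cost 18·16·6 = 1728; ((T₁ T₂) T₃): 18×6 by 6×9 → 18×9, cost 18·6·9 = 972; cumulative 2700; (T₄ T₅): 9×3 by 3×14 → 9×14, cost 9·3·14 = 378; (((T₁ T₂) T₃) (T₄ T₅)): 18×9 by 9×14 → 18×14, cost 18·9·14 = 2268; cumulative 5346. Total 5346.
Difference: |3942 − 5346| = 1404.

1404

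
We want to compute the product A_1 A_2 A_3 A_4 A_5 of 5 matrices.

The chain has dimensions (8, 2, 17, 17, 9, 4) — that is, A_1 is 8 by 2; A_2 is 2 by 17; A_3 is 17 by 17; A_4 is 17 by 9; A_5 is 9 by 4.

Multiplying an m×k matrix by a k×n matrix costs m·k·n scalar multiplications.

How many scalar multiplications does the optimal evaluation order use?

1020

Adjacent pairs: A_1A_2 = 8·2·17 = 272; A_2A_3 = 2·17·17 = 578; A_3A_4 = 17·17·9 = 2601; A_4A_5 = 17·9·4 = 612.
Length 3: A_1..A_3: k=1: 0+578+8·2·17=850; k=2: 272+0+8·17·17=2584 → min 850 | A_2..A_4: k=2: 0+2601+2·17·9=2907; k=3: 578+0+2·17·9=884 → min 884 | A_3..A_5: k=3: 0+612+17·17·4=1768; k=4: 2601+0+17·9·4=3213 → min 1768.
Length 4: A_1..A_4: k=1: 0+884+8·2·9=1028; k=2: 272+2601+8·17·9=4097; k=3: 850+0+8·17·9=2074 → min 1028 | A_2..A_5: k=2: 0+1768+2·17·4=1904; k=3: 578+612+2·17·4=1326; k=4: 884+0+2·9·4=956 → min 956.
Length 5: A_1..A_5: k=1: 0+956+8·2·4=1020; k=2: 272+1768+8·17·4=2584; k=3: 850+612+8·17·4=2006; k=4: 1028+0+8·9·4=1316 → min 1020.
Optimal order: (A_1 (((A_2 A_3) A_4) A_5)) with cost 1020.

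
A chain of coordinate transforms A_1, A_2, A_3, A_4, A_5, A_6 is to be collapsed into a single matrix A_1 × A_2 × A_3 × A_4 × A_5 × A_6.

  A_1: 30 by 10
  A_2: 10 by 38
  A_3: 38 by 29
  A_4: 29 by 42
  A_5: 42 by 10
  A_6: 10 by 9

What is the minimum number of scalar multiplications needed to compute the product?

29700

Adjacent pairs: A_1A_2 = 30·10·38 = 11400; A_2A_3 = 10·38·29 = 11020; A_3A_4 = 38·29·42 = 46284; A_4A_5 = 29·42·10 = 12180; A_5A_6 = 42·10·9 = 3780.
Length 3: A_1..A_3: k=1: 0+11020+30·10·29=19720; k=2: 11400+0+30·38·29=44460 → min 19720 | A_2..A_4: k=2: 0+46284+10·38·42=62244; k=3: 11020+0+10·29·42=23200 → min 23200 | A_3..A_5: k=3: 0+12180+38·29·10=23200; k=4: 46284+0+38·42·10=62244 → min 23200 | A_4..A_6: k=4: 0+3780+29·42·9=14742; k=5: 12180+0+29·10·9=14790 → min 14742.
Length 4: A_1..A_4: k=1: 0+23200+30·10·42=35800; k=2: 11400+46284+30·38·42=105564; k=3: 19720+0+30·29·42=56260 → min 35800 | A_2..A_5: k=2: 0+23200+10·38·10=27000; k=3: 11020+12180+10·29·10=26100; k=4: 23200+0+10·42·10=27400 → min 26100 | A_3..A_6: k=3: 0+14742+38·29·9=24660; k=4: 46284+3780+38·42·9=64428; k=5: 23200+0+38·10·9=26620 → min 24660.
Length 5: A_1..A_5: k=1: 0+26100+30·10·10=29100; k=2: 11400+23200+30·38·10=46000; k=3: 19720+12180+30·29·10=40600; k=4: 35800+0+30·42·10=48400 → min 29100 | A_2..A_6: k=2: 0+24660+10·38·9=28080; k=3: 11020+14742+10·29·9=28372; k=4: 23200+3780+10·42·9=30760; k=5: 26100+0+10·10·9=27000 → min 27000.
Length 6: A_1..A_6: k=1: 0+27000+30·10·9=29700; k=2: 11400+24660+30·38·9=46320; k=3: 19720+14742+30·29·9=42292; k=4: 35800+3780+30·42·9=50920; k=5: 29100+0+30·10·9=31800 → min 29700.
Optimal order: (A_1 × (((A_2 × A_3) × (A_4 × A_5)) × A_6)) with cost 29700.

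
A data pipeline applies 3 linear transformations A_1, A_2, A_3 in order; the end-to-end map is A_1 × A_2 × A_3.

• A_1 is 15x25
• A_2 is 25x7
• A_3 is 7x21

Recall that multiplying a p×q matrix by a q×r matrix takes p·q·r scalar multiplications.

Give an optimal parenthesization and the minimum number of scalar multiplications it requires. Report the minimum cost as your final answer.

(A_1 × (A_2 × A_3)): cost 11550.
((A_1 × A_2) × A_3): cost 4830.
Optimal: ((A_1 × A_2) × A_3) with cost 4830.

4830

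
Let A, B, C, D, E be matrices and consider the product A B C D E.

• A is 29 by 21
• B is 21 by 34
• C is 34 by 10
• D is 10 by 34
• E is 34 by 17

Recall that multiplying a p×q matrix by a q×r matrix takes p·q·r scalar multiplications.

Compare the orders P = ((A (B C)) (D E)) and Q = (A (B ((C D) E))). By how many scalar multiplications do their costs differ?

29763

Order P = ((A (B C)) (D E)): (B C): 21×34 by 34×10 → 21×10, cost 21·34·10 = 7140; (A (B C)): 29×21 by 21×10 → 29×10, cost 29·21·10 = 6090; cumulative 13230; (D E): 10×34 by 34×17 → 10×17, cost 10·34·17 = 5780; ((A (B C)) (D E)): 29×10 by 10×17 → 29×17, cost 29·10·17 = 4930; cumulative 23940. Total 23940.
Order Q = (A (B ((C D) E))): (C D): 34×10 by 10×34 → 34×34, cost 34·10·34 = 11560; ((C D) E): 34×34 by 34×17 → 34×17, cost 34·34·17 = 19652; cumulative 31212; (B ((C D) E)): 21×34 by 34×17 → 21×17, cost 21·34·17 = 12138; cumulative 43350; (A (B ((C D) E))): 29×21 by 21×17 → 29×17, cost 29·21·17 = 10353; cumulative 53703. Total 53703.
Difference: |23940 − 53703| = 29763.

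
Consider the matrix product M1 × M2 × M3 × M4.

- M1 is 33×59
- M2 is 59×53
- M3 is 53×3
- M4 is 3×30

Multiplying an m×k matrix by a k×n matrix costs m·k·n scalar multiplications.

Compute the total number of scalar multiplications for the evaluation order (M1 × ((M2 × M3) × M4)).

(M2 × M3): 59×53 by 53×3 → 59×3, cost 59·53·3 = 9381
((M2 × M3) × M4): 59×3 by 3×30 → 59×30, cost 59·3·30 = 5310; cumulative 14691
(M1 × ((M2 × M3) × M4)): 33×59 by 59×30 → 33×30, cost 33·59·30 = 58410; cumulative 73101
Total: 73101 scalar multiplications.

73101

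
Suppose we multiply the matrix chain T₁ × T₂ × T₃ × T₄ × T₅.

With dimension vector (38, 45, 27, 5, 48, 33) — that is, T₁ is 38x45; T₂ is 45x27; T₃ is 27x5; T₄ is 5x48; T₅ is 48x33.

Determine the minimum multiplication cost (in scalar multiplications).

28815

Adjacent pairs: T₁T₂ = 38·45·27 = 46170; T₂T₃ = 45·27·5 = 6075; T₃T₄ = 27·5·48 = 6480; T₄T₅ = 5·48·33 = 7920.
Length 3: T₁..T₃: k=1: 0+6075+38·45·5=14625; k=2: 46170+0+38·27·5=51300 → min 14625 | T₂..T₄: k=2: 0+6480+45·27·48=64800; k=3: 6075+0+45·5·48=16875 → min 16875 | T₃..T₅: k=3: 0+7920+27·5·33=12375; k=4: 6480+0+27·48·33=49248 → min 12375.
Length 4: T₁..T₄: k=1: 0+16875+38·45·48=98955; k=2: 46170+6480+38·27·48=101898; k=3: 14625+0+38·5·48=23745 → min 23745 | T₂..T₅: k=2: 0+12375+45·27·33=52470; k=3: 6075+7920+45·5·33=21420; k=4: 16875+0+45·48·33=88155 → min 21420.
Length 5: T₁..T₅: k=1: 0+21420+38·45·33=77850; k=2: 46170+12375+38·27·33=92403; k=3: 14625+7920+38·5·33=28815; k=4: 23745+0+38·48·33=83937 → min 28815.
Optimal order: ((T₁ × (T₂ × T₃)) × (T₄ × T₅)) with cost 28815.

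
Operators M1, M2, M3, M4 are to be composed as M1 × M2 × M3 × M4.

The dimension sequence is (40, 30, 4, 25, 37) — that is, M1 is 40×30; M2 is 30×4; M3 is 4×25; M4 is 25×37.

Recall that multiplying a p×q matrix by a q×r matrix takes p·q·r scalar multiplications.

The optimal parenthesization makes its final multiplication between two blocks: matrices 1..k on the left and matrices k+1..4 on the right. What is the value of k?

Adjacent pairs: M1M2 = 40·30·4 = 4800; M2M3 = 30·4·25 = 3000; M3M4 = 4·25·37 = 3700.
Length 3: M1..M3: k=1: 0+3000+40·30·25=33000; k=2: 4800+0+40·4·25=8800 → min 8800 | M2..M4: k=2: 0+3700+30·4·37=8140; k=3: 3000+0+30·25·37=30750 → min 8140.
Top-level splits: k=1: (M1..M1)·(M2..M4) → 0+8140+40·30·37 = 52540; k=2: (M1..M2)·(M3..M4) → 4800+3700+40·4·37 = 14420; k=3: (M1..M3)·(M4..M4) → 8800+0+40·25·37 = 45800.
Best split is after M2, i.e. k = 2.

2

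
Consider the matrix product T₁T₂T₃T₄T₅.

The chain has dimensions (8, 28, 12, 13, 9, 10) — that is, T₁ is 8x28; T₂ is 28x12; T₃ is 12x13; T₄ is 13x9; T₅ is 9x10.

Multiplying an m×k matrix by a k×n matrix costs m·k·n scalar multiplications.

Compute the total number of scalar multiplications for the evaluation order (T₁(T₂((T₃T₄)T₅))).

8084

(T₃T₄): 12×13 by 13×9 → 12×9, cost 12·13·9 = 1404
((T₃T₄)T₅): 12×9 by 9×10 → 12×10, cost 12·9·10 = 1080; cumulative 2484
(T₂((T₃T₄)T₅)): 28×12 by 12×10 → 28×10, cost 28·12·10 = 3360; cumulative 5844
(T₁(T₂((T₃T₄)T₅))): 8×28 by 28×10 → 8×10, cost 8·28·10 = 2240; cumulative 8084
Total: 8084 scalar multiplications.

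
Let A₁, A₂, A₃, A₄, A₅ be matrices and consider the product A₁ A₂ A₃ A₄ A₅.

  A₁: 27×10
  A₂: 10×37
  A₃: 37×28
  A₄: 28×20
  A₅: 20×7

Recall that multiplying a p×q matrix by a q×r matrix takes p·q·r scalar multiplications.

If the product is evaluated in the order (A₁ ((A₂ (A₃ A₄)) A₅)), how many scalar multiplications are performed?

31410

(A₃ A₄): 37×28 by 28×20 → 37×20, cost 37·28·20 = 20720
(A₂ (A₃ A₄)): 10×37 by 37×20 → 10×20, cost 10·37·20 = 7400; cumulative 28120
((A₂ (A₃ A₄)) A₅): 10×20 by 20×7 → 10×7, cost 10·20·7 = 1400; cumulative 29520
(A₁ ((A₂ (A₃ A₄)) A₅)): 27×10 by 10×7 → 27×7, cost 27·10·7 = 1890; cumulative 31410
Total: 31410 scalar multiplications.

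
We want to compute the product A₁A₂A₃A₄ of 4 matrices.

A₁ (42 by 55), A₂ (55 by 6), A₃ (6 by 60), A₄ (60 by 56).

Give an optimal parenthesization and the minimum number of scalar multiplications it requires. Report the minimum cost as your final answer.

48132

Adjacent pairs: A₁A₂ = 42·55·6 = 13860; A₂A₃ = 55·6·60 = 19800; A₃A₄ = 6·60·56 = 20160.
Length 3: A₁..A₃: k=1: 0+19800+42·55·60=158400; k=2: 13860+0+42·6·60=28980 → min 28980 | A₂..A₄: k=2: 0+20160+55·6·56=38640; k=3: 19800+0+55·60·56=204600 → min 38640.
Length 4: A₁..A₄: k=1: 0+38640+42·55·56=168000; k=2: 13860+20160+42·6·56=48132; k=3: 28980+0+42·60·56=170100 → min 48132.
Optimal parenthesization: ((A₁A₂)(A₃A₄)) with cost 48132.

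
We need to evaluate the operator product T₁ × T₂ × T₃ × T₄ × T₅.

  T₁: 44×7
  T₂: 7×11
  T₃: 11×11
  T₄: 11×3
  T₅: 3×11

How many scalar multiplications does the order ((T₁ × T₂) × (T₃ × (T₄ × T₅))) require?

(T₁ × T₂): 44×7 by 7×11 → 44×11, cost 44·7·11 = 3388
(T₄ × T₅): 11×3 by 3×11 → 11×11, cost 11·3·11 = 363
(T₃ × (T₄ × T₅)): 11×11 by 11×11 → 11×11, cost 11·11·11 = 1331; cumulative 1694
((T₁ × T₂) × (T₃ × (T₄ × T₅))): 44×11 by 11×11 → 44×11, cost 44·11·11 = 5324; cumulative 10406
Total: 10406 scalar multiplications.

10406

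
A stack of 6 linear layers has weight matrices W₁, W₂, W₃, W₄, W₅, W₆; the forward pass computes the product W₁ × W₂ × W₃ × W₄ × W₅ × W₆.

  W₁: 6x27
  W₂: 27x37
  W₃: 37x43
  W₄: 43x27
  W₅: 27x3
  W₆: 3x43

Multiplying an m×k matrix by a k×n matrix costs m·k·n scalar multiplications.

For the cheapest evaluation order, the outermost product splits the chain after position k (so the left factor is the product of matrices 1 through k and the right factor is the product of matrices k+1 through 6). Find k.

5

Adjacent pairs: W₁W₂ = 6·27·37 = 5994; W₂W₃ = 27·37·43 = 42957; W₃W₄ = 37·43·27 = 42957; W₄W₅ = 43·27·3 = 3483; W₅W₆ = 27·3·43 = 3483.
Length 3: W₁..W₃: k=1: 0+42957+6·27·43=49923; k=2: 5994+0+6·37·43=15540 → min 15540 | W₂..W₄: k=2: 0+42957+27·37·27=69930; k=3: 42957+0+27·43·27=74304 → min 69930 | W₃..W₅: k=3: 0+3483+37·43·3=8256; k=4: 42957+0+37·27·3=45954 → min 8256 | W₄..W₆: k=4: 0+3483+43·27·43=53406; k=5: 3483+0+43·3·43=9030 → min 9030.
Length 4: W₁..W₄: k=1: 0+69930+6·27·27=74304; k=2: 5994+42957+6·37·27=54945; k=3: 15540+0+6·43·27=22506 → min 22506 | W₂..W₅: k=2: 0+8256+27·37·3=11253; k=3: 42957+3483+27·43·3=49923; k=4: 69930+0+27·27·3=72117 → min 11253 | W₃..W₆: k=3: 0+9030+37·43·43=77443; k=4: 42957+3483+37·27·43=89397; k=5: 8256+0+37·3·43=13029 → min 13029.
Length 5: W₁..W₅: k=1: 0+11253+6·27·3=11739; k=2: 5994+8256+6·37·3=14916; k=3: 15540+3483+6·43·3=19797; k=4: 22506+0+6·27·3=22992 → min 11739 | W₂..W₆: k=2: 0+13029+27·37·43=55986; k=3: 42957+9030+27·43·43=101910; k=4: 69930+3483+27·27·43=104760; k=5: 11253+0+27·3·43=14736 → min 14736.
Top-level splits: k=1: (W₁..W₁)·(W₂..W₆) → 0+14736+6·27·43 = 21702; k=2: (W₁..W₂)·(W₃..W₆) → 5994+13029+6·37·43 = 28569; k=3: (W₁..W₃)·(W₄..W₆) → 15540+9030+6·43·43 = 35664; k=4: (W₁..W₄)·(W₅..W₆) → 22506+3483+6·27·43 = 32955; k=5: (W₁..W₅)·(W₆..W₆) → 11739+0+6·3·43 = 12513.
Best split is after W₅, i.e. k = 5.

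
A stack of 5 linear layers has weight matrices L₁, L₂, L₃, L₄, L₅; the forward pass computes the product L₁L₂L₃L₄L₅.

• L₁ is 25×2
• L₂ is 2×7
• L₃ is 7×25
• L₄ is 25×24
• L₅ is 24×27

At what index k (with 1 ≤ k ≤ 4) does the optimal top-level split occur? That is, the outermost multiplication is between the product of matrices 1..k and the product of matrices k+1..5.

Adjacent pairs: L₁L₂ = 25·2·7 = 350; L₂L₃ = 2·7·25 = 350; L₃L₄ = 7·25·24 = 4200; L₄L₅ = 25·24·27 = 16200.
Length 3: L₁..L₃: k=1: 0+350+25·2·25=1600; k=2: 350+0+25·7·25=4725 → min 1600 | L₂..L₄: k=2: 0+4200+2·7·24=4536; k=3: 350+0+2·25·24=1550 → min 1550 | L₃..L₅: k=3: 0+16200+7·25·27=20925; k=4: 4200+0+7·24·27=8736 → min 8736.
Length 4: L₁..L₄: k=1: 0+1550+25·2·24=2750; k=2: 350+4200+25·7·24=8750; k=3: 1600+0+25·25·24=16600 → min 2750 | L₂..L₅: k=2: 0+8736+2·7·27=9114; k=3: 350+16200+2·25·27=17900; k=4: 1550+0+2·24·27=2846 → min 2846.
Top-level splits: k=1: (L₁..L₁)·(L₂..L₅) → 0+2846+25·2·27 = 4196; k=2: (L₁..L₂)·(L₃..L₅) → 350+8736+25·7·27 = 13811; k=3: (L₁..L₃)·(L₄..L₅) → 1600+16200+25·25·27 = 34675; k=4: (L₁..L₄)·(L₅..L₅) → 2750+0+25·24·27 = 18950.
Best split is after L₁, i.e. k = 1.

1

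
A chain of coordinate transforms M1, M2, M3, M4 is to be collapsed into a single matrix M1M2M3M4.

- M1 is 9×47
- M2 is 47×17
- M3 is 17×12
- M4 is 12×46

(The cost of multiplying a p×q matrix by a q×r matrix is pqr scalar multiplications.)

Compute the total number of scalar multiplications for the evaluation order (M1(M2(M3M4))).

65596

(M3M4): 17×12 by 12×46 → 17×46, cost 17·12·46 = 9384
(M2(M3M4)): 47×17 by 17×46 → 47×46, cost 47·17·46 = 36754; cumulative 46138
(M1(M2(M3M4))): 9×47 by 47×46 → 9×46, cost 9·47·46 = 19458; cumulative 65596
Total: 65596 scalar multiplications.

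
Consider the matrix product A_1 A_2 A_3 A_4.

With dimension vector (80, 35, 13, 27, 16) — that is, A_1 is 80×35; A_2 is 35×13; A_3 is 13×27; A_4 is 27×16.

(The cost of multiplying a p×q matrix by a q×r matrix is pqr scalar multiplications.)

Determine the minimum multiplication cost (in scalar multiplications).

Adjacent pairs: A_1A_2 = 80·35·13 = 36400; A_2A_3 = 35·13·27 = 12285; A_3A_4 = 13·27·16 = 5616.
Length 3: A_1..A_3: k=1: 0+12285+80·35·27=87885; k=2: 36400+0+80·13·27=64480 → min 64480 | A_2..A_4: k=2: 0+5616+35·13·16=12896; k=3: 12285+0+35·27·16=27405 → min 12896.
Length 4: A_1..A_4: k=1: 0+12896+80·35·16=57696; k=2: 36400+5616+80·13·16=58656; k=3: 64480+0+80·27·16=99040 → min 57696.
Optimal order: (A_1 (A_2 (A_3 A_4))) with cost 57696.

57696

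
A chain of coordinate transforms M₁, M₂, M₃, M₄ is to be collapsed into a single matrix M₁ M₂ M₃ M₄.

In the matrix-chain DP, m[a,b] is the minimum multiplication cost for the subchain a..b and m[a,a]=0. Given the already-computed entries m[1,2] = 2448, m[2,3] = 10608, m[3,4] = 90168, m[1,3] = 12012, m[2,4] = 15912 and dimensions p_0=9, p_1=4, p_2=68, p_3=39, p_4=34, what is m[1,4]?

m[1,4] = min over k∈[1,3] of m[1,k]+m[k+1,4]+p_{0}·p_k·p_{4}.
k=1: 0 + 15912 + 9·4·34 = 17136; k=2: 2448 + 90168 + 9·68·34 = 113424; k=3: 12012 + 0 + 9·39·34 = 23946.
Minimum: 17136 at k=1.

17136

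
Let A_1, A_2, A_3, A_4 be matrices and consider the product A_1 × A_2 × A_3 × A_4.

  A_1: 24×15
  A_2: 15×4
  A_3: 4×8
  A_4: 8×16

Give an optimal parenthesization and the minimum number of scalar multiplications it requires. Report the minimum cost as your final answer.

3488

Adjacent pairs: A_1A_2 = 24·15·4 = 1440; A_2A_3 = 15·4·8 = 480; A_3A_4 = 4·8·16 = 512.
Length 3: A_1..A_3: k=1: 0+480+24·15·8=3360; k=2: 1440+0+24·4·8=2208 → min 2208 | A_2..A_4: k=2: 0+512+15·4·16=1472; k=3: 480+0+15·8·16=2400 → min 1472.
Length 4: A_1..A_4: k=1: 0+1472+24·15·16=7232; k=2: 1440+512+24·4·16=3488; k=3: 2208+0+24·8·16=5280 → min 3488.
Optimal parenthesization: ((A_1 × A_2) × (A_3 × A_4)) with cost 3488.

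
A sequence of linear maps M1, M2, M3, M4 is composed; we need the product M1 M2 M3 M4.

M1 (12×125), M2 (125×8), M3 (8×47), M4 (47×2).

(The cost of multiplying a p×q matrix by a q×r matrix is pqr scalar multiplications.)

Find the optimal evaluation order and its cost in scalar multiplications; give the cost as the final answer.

Adjacent pairs: M1M2 = 12·125·8 = 12000; M2M3 = 125·8·47 = 47000; M3M4 = 8·47·2 = 752.
Length 3: M1..M3: k=1: 0+47000+12·125·47=117500; k=2: 12000+0+12·8·47=16512 → min 16512 | M2..M4: k=2: 0+752+125·8·2=2752; k=3: 47000+0+125·47·2=58750 → min 2752.
Length 4: M1..M4: k=1: 0+2752+12·125·2=5752; k=2: 12000+752+12·8·2=12944; k=3: 16512+0+12·47·2=17640 → min 5752.
Optimal parenthesization: (M1 (M2 (M3 M4))) with cost 5752.

5752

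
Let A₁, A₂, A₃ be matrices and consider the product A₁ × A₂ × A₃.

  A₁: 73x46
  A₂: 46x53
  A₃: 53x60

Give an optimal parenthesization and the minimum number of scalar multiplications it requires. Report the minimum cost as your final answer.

347760

(A₁ × (A₂ × A₃)): cost 347760.
((A₁ × A₂) × A₃): cost 410114.
Optimal: (A₁ × (A₂ × A₃)) with cost 347760.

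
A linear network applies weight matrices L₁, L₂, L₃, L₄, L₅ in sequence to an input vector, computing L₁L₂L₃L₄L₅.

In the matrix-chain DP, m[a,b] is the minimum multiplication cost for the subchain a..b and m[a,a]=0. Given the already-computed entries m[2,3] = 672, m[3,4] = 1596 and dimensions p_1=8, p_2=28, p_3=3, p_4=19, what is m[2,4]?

1128

m[2,4] = min over k∈[2,3] of m[2,k]+m[k+1,4]+p_{1}·p_k·p_{4}.
k=2: 0 + 1596 + 8·28·19 = 5852; k=3: 672 + 0 + 8·3·19 = 1128.
Minimum: 1128 at k=3.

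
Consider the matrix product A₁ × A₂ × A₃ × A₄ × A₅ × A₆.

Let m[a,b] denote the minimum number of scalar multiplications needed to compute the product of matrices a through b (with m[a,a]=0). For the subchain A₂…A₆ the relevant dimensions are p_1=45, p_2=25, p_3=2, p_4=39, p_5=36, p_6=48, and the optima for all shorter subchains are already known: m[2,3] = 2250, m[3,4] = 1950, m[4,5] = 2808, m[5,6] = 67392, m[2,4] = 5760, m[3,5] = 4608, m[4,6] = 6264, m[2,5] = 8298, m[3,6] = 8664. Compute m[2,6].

12834

m[2,6] = min over k∈[2,5] of m[2,k]+m[k+1,6]+p_{1}·p_k·p_{6}.
k=2: 0 + 8664 + 45·25·48 = 62664; k=3: 2250 + 6264 + 45·2·48 = 12834; k=4: 5760 + 67392 + 45·39·48 = 157392; k=5: 8298 + 0 + 45·36·48 = 86058.
Minimum: 12834 at k=3.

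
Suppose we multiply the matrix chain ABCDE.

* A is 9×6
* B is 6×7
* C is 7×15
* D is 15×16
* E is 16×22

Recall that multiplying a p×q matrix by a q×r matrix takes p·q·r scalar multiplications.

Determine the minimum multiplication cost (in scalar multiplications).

5370

Adjacent pairs: AB = 9·6·7 = 378; BC = 6·7·15 = 630; CD = 7·15·16 = 1680; DE = 15·16·22 = 5280.
Length 3: A..C: k=1: 0+630+9·6·15=1440; k=2: 378+0+9·7·15=1323 → min 1323 | B..D: k=2: 0+1680+6·7·16=2352; k=3: 630+0+6·15·16=2070 → min 2070 | C..E: k=3: 0+5280+7·15·22=7590; k=4: 1680+0+7·16·22=4144 → min 4144.
Length 4: A..D: k=1: 0+2070+9·6·16=2934; k=2: 378+1680+9·7·16=3066; k=3: 1323+0+9·15·16=3483 → min 2934 | B..E: k=2: 0+4144+6·7·22=5068; k=3: 630+5280+6·15·22=7890; k=4: 2070+0+6·16·22=4182 → min 4182.
Length 5: A..E: k=1: 0+4182+9·6·22=5370; k=2: 378+4144+9·7·22=5908; k=3: 1323+5280+9·15·22=9573; k=4: 2934+0+9·16·22=6102 → min 5370.
Optimal order: (A(((BC)D)E)) with cost 5370.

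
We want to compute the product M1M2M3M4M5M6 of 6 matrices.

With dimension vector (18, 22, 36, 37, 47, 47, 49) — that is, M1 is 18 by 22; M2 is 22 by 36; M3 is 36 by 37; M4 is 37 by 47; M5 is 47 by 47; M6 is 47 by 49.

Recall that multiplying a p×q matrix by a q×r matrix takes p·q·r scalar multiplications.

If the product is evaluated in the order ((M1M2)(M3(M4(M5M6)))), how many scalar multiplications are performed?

304728

(M1M2): 18×22 by 22×36 → 18×36, cost 18·22·36 = 14256
(M5M6): 47×47 by 47×49 → 47×49, cost 47·47·49 = 108241
(M4(M5M6)): 37×47 by 47×49 → 37×49, cost 37·47·49 = 85211; cumulative 193452
(M3(M4(M5M6))): 36×37 by 37×49 → 36×49, cost 36·37·49 = 65268; cumulative 258720
((M1M2)(M3(M4(M5M6)))): 18×36 by 36×49 → 18×49, cost 18·36·49 = 31752; cumulative 304728
Total: 304728 scalar multiplications.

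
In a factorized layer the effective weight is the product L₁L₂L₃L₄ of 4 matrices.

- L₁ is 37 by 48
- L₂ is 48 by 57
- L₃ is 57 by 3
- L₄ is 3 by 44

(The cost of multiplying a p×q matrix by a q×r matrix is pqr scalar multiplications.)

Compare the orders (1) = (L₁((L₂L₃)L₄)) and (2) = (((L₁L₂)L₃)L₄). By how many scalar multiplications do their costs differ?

Order (1) = (L₁((L₂L₃)L₄)): (L₂L₃): 48×57 by 57×3 → 48×3, cost 48·57·3 = 8208; ((L₂L₃)L₄): 48×3 by 3×44 → 48×44, cost 48·3·44 = 6336; cumulative 14544; (L₁((L₂L₃)L₄)): 37×48 by 48×44 → 37×44, cost 37·48·44 = 78144; cumulative 92688. Total 92688.
Order (2) = (((L₁L₂)L₃)L₄): (L₁L₂): 37×48 by 48×57 → 37×57, cost 37·48·57 = 101232; ((L₁L₂)L₃): 37×57 by 57×3 → 37×3, cost 37·57·3 = 6327; cumulative 107559; (((L₁L₂)L₃)L₄): 37×3 by 3×44 → 37×44, cost 37·3·44 = 4884; cumulative 112443. Total 112443.
Difference: |92688 − 112443| = 19755.

19755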